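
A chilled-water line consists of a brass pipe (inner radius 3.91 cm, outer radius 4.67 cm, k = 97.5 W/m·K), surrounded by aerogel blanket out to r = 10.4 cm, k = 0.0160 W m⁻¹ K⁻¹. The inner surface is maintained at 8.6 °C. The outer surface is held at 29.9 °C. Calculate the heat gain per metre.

Treat each layer as a resistance in series:
  R'_brass = ln(0.0467/0.0391)/(2πk) = 0.1776/(2π·97.5) = 2.899×10^-4 m·K/W
  R'_aerogel blanket = ln(0.104/0.0467)/(2πk) = 0.8006/(2π·0.0160) = 7.964 m·K/W
ΣR = 2.899×10^-4 + 7.964 = 7.964 m·K/W
Q' = ΔT/ΣR = (8.6 °C − 29.9 °C)/7.964 = -2.67 W/m
(Negative Q' ⇒ heat flows inward; heat gain = 2.67 W/m.)

Q' = 2.67 W/m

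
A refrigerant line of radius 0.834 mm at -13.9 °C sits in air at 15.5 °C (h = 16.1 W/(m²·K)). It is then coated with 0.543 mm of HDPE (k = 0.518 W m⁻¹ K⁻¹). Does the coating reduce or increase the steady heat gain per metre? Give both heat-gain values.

Critical radius for a cylinder: r_cr = k/h = 0.0322 m = 3.22 cm.
Outer radius after coating: r₂ = 8.34×10^-4 + 5.43×10^-4 = 0.001377 m.
Since r₁ < r_cr and r₂ ≤ r_cr, the coating moves toward the maximum at r_cr — heat gain rises.
Bare: R = 1/(2πr₁h) = 11.85 m·K/W; Q = 29.4/11.85 = 2.48 W/m.
Coated: R = R_cond + R_conv = 7.333 m·K/W; Q = 29.4/7.333 = 4.01 W/m.

increases: 2.48 → 4.01 W/m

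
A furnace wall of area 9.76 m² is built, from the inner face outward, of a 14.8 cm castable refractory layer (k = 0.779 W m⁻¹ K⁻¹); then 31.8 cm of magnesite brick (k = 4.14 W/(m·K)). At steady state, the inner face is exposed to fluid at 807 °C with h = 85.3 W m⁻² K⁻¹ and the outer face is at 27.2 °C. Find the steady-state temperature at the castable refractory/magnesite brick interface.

Resistance network (inner→outer):
  R_conv,in = 1/(hA) = 1/(85.3·9.76) = 0.001201 K/W
  R_castable refractory = L/(kA) = 0.148/(0.779·9.76) = 0.01947 K/W
  R_magnesite brick = L/(kA) = 0.318/(4.14·9.76) = 0.007870 K/W
ΣR = 0.001201 + 0.01947 + 0.007870 = 0.02854 K/W
Q = ΔT/ΣR = (807 °C − 27.2 °C)/0.02854 = 27320 W
From the inner boundary to the castable refractory/magnesite brick interface, ΣR_partial = 0.02067 K/W.
T_interface = T_in − Q·ΣR_partial = 807 °C − (27320)(0.02067) = 242 °C

T = 242 °C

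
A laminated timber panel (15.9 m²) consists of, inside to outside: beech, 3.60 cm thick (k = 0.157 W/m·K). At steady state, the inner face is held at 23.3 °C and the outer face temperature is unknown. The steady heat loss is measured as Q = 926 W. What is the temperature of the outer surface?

Series resistances:
  R_beech = L/(kA) = 0.0360/(0.157·15.9) = 0.01442 K/W
ΣR = 0.01442 K/W
ΔT = Q·ΣR = 926 × 0.01442 = 13.35 K
Heat flows outward, so T_out = T_in − ΔT = 23.3 − 13.35 = 9.95 °C

T_out = 9.95 °C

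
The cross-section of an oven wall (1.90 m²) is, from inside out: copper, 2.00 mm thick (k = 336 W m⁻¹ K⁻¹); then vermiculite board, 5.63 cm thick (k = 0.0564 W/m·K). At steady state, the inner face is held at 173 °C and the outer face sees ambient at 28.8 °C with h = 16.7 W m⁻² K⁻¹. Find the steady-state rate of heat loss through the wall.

Treat each layer as a resistance in series:
  R_copper = L/(kA) = 0.00200/(336·1.90) = 3.133×10^-6 K/W
  R_vermiculite board = L/(kA) = 0.0563/(0.0564·1.90) = 0.5254 K/W
  R_conv,out = 1/(hA) = 1/(16.7·1.90) = 0.03152 K/W
ΣR = 3.133×10^-6 + 0.5254 + 0.03152 = 0.5569 K/W
Q = ΔT/ΣR = (173 °C − 28.8 °C)/0.5569 = 259 W

Q = 259 W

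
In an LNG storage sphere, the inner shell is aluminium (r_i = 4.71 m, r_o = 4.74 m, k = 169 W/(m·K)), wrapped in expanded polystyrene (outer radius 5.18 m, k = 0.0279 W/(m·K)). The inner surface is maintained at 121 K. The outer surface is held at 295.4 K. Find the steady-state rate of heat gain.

Q = 3.41 kW

Treat each layer as a resistance in series:
  R_aluminium = (1/4.71 − 1/4.74)/(4πk) = 0.001344/(4π·169) = 6.327×10^-7 K/W
  R_expanded polystyrene = (1/4.74 − 1/5.18)/(4πk) = 0.01792/(4π·0.0279) = 0.05111 K/W
ΣR = 6.327×10^-7 + 0.05111 = 0.05111 K/W
Q = ΔT/ΣR = (121 K − 295.4 K)/0.05111 = -3410 W
(Negative Q ⇒ heat flows inward; heat gain = 3410 W.)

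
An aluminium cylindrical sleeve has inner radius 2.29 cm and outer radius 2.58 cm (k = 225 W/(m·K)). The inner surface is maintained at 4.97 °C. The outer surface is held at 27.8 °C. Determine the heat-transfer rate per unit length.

Q' = 2πk·ΔT/ln(r₂/r₁) = 2π × 225 × 22.83 / ln(0.0258/0.0229) = 2.71×10^5 W/m

Q' = 2.71×10^5 W/m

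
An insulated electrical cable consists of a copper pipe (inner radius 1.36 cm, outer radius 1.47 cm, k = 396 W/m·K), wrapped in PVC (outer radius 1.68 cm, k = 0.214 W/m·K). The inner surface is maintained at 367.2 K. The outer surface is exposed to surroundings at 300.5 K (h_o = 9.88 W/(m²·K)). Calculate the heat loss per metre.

Resistance network (inner→outer):
  R'_copper = ln(0.0147/0.0136)/(2πk) = 0.07778/(2π·396) = 3.126×10^-5 m·K/W
  R'_PVC = ln(0.0168/0.0147)/(2πk) = 0.1335/(2π·0.214) = 0.09931 m·K/W
  R'_conv,out = 1/(2πr h) = 1/(2π·0.0168·9.88) = 0.9589 m·K/W
ΣR = 3.126×10^-5 + 0.09931 + 0.9589 = 1.058 m·K/W
Q' = ΔT/ΣR = (367.2 K − 300.5 K)/1.058 = 63.0 W/m

Q' = 63.0 W/m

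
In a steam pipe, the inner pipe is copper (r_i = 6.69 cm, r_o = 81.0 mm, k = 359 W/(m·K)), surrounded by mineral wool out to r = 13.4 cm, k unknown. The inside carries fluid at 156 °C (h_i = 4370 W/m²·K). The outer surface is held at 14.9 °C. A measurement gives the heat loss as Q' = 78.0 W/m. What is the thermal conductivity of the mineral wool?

ΣR = ΔT/Q' = |156 − 14.9|/78.0 = 1.809 m·K/W
Known resistances:
  R'_conv,in = 1/(2πr h) = 1/(2π·0.0669·4370) = 5.444×10^-4 m·K/W
  R'_copper = ln(0.0810/0.0669)/(2πk) = 0.1913/(2π·359) = 8.479×10^-5 m·K/W
R_mineral wool = ΣR − ΣR_known = 1.809 − 6.292×10^-4 = 1.808 m·K/W
ln(r₂/r₁)/(2πk) = 1.808 ⇒ k = 0.5034/(2π·1.808) = 0.0443 W/m·K

k = 0.0443 W/m·K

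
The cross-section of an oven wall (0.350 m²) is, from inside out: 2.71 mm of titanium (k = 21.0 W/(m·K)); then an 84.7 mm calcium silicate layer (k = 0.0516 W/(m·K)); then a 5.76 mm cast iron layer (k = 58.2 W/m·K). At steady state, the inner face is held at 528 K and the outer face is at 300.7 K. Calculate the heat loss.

Treat each layer as a resistance in series:
  R_titanium = L/(kA) = 0.00271/(21.0·0.350) = 3.687×10^-4 K/W
  R_calcium silicate = L/(kA) = 0.0847/(0.0516·0.350) = 4.690 K/W
  R_cast iron = L/(kA) = 0.00576/(58.2·0.350) = 2.828×10^-4 K/W
ΣR = 3.687×10^-4 + 4.690 + 2.828×10^-4 = 4.691 K/W
Q = ΔT/ΣR = (528 K − 300.7 K)/4.691 = 48.5 W

Q = 48.5 W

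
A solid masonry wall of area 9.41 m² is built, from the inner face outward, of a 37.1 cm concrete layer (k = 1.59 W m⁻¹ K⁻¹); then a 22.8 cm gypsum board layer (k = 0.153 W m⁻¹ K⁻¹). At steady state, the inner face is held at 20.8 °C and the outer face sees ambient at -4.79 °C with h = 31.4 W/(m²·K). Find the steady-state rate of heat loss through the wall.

Treat each layer as a resistance in series:
  R_concrete = L/(kA) = 0.371/(1.59·9.41) = 0.02480 K/W
  R_gypsum board = L/(kA) = 0.228/(0.153·9.41) = 0.1584 K/W
  R_conv,out = 1/(hA) = 1/(31.4·9.41) = 0.003384 K/W
ΣR = 0.02480 + 0.1584 + 0.003384 = 0.1866 K/W
Q = ΔT/ΣR = (20.8 °C − -4.79 °C)/0.1866 = 137 W

Q = 137 W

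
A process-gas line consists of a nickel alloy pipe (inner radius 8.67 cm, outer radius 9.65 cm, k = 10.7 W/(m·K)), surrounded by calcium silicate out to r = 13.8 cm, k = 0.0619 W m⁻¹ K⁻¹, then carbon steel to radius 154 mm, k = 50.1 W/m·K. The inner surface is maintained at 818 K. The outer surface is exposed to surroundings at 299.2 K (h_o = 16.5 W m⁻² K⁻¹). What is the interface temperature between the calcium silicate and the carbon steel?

T = 332.4 K

Treat each layer as a resistance in series:
  R'_nickel alloy = ln(0.0965/0.0867)/(2πk) = 0.1071/(2π·10.7) = 0.001593 m·K/W
  R'_calcium silicate = ln(0.138/0.0965)/(2πk) = 0.3577/(2π·0.0619) = 0.9197 m·K/W
  R'_carbon steel = ln(0.154/0.138)/(2πk) = 0.1097/(2π·50.1) = 3.485×10^-4 m·K/W
  R'_conv,out = 1/(2πr h) = 1/(2π·0.154·16.5) = 0.06263 m·K/W
ΣR = 0.001593 + 0.9197 + 3.485×10^-4 + 0.06263 = 0.9843 m·K/W
Q' = ΔT/ΣR = (818 K − 299.2 K)/0.9843 = 527.1 W/m
From the inner boundary to the calcium silicate/carbon steel interface, ΣR_partial = 0.9213 m·K/W.
T_interface = T_in − Q'·ΣR_partial = 818 K − (527.1)(0.9213) = 332.4 K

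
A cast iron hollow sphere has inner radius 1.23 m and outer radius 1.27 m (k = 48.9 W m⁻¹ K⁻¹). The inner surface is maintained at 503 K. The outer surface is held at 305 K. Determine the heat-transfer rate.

Q = 4.75×10^6 W

Q = 4πk·ΔT/(1/r₁ − 1/r₂) = 4π × 48.9 × 198 / (1/1.23 − 1/1.27) = 4.75×10^6 W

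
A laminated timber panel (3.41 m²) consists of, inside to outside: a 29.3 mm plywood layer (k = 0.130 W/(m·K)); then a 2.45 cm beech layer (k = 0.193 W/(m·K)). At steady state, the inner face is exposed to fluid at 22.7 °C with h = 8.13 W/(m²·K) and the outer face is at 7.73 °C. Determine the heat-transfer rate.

Q = 107 W

Treat each layer as a resistance in series:
  R_conv,in = 1/(hA) = 1/(8.13·3.41) = 0.03607 K/W
  R_plywood = L/(kA) = 0.0293/(0.130·3.41) = 0.06610 K/W
  R_beech = L/(kA) = 0.0245/(0.193·3.41) = 0.03723 K/W
ΣR = 0.03607 + 0.06610 + 0.03723 = 0.1394 K/W
Q = ΔT/ΣR = (22.7 °C − 7.73 °C)/0.1394 = 107 W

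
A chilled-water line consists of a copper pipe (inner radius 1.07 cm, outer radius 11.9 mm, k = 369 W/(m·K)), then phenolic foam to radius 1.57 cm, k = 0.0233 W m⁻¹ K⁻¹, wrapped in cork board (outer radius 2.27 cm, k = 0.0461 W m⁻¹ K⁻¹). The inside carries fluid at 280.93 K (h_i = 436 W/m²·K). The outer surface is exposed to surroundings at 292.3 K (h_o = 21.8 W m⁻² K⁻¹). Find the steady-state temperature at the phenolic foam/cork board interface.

Resistance network (inner→outer):
  R'_conv,in = 1/(2πr h) = 1/(2π·0.0107·436) = 0.03412 m·K/W
  R'_copper = ln(0.0119/0.0107)/(2πk) = 0.1063/(2π·369) = 4.585×10^-5 m·K/W
  R'_phenolic foam = ln(0.0157/0.0119)/(2πk) = 0.2771/(2π·0.0233) = 1.893 m·K/W
  R'_cork board = ln(0.0227/0.0157)/(2πk) = 0.3687/(2π·0.0461) = 1.273 m·K/W
  R'_conv,out = 1/(2πr h) = 1/(2π·0.0227·21.8) = 0.3216 m·K/W
ΣR = 0.03412 + 4.585×10^-5 + 1.893 + 1.273 + 0.3216 = 3.522 m·K/W
Q' = ΔT/ΣR = (280.93 K − 292.3 K)/3.522 = -3.228 W/m
From the inner boundary to the phenolic foam/cork board interface, ΣR_partial = 1.927 m·K/W.
T_interface = T_in − Q'·ΣR_partial = 280.93 K − (-3.228)(1.927) = 287.2 K

T = 287.2 K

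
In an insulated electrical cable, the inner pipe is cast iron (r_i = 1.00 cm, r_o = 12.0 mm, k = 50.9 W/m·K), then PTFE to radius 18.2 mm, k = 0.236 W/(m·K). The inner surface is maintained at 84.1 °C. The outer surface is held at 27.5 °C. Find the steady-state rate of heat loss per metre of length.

Resistance network (inner→outer):
  R'_cast iron = ln(0.0120/0.0100)/(2πk) = 0.1823/(2π·50.9) = 5.701×10^-4 m·K/W
  R'_PTFE = ln(0.0182/0.0120)/(2πk) = 0.4165/(2π·0.236) = 0.2809 m·K/W
ΣR = 5.701×10^-4 + 0.2809 = 0.2815 m·K/W
Q' = ΔT/ΣR = (84.1 °C − 27.5 °C)/0.2815 = 201 W/m

Q' = 201 W/m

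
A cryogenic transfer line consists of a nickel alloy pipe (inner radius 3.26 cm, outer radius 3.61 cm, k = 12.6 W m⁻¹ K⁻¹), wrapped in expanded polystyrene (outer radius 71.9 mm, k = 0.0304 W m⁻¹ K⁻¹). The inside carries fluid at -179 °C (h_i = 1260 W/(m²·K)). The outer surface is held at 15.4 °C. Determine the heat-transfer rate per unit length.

Treat each layer as a resistance in series:
  R'_conv,in = 1/(2πr h) = 1/(2π·0.0326·1260) = 0.003875 m·K/W
  R'_nickel alloy = ln(0.0361/0.0326)/(2πk) = 0.1020/(2π·12.6) = 0.001288 m·K/W
  R'_expanded polystyrene = ln(0.0719/0.0361)/(2πk) = 0.6890/(2π·0.0304) = 3.607 m·K/W
ΣR = 0.003875 + 0.001288 + 3.607 = 3.612 m·K/W
Q' = ΔT/ΣR = (-179 °C − 15.4 °C)/3.612 = -53.8 W/m
(Negative Q' ⇒ heat flows inward; heat gain = 53.8 W/m.)

Q' = 53.8 W/m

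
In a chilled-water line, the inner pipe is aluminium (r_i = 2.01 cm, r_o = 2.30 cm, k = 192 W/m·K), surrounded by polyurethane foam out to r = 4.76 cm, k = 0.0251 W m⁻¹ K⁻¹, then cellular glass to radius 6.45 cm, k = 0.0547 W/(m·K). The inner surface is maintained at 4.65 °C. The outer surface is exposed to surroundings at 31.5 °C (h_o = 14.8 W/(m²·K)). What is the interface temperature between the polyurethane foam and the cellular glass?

T = 26.5 °C

Resistance network (inner→outer):
  R'_aluminium = ln(0.0230/0.0201)/(2πk) = 0.1348/(2π·192) = 1.117×10^-4 m·K/W
  R'_polyurethane foam = ln(0.0476/0.0230)/(2πk) = 0.7273/(2π·0.0251) = 4.612 m·K/W
  R'_cellular glass = ln(0.0645/0.0476)/(2πk) = 0.3038/(2π·0.0547) = 0.8840 m·K/W
  R'_conv,out = 1/(2πr h) = 1/(2π·0.0645·14.8) = 0.1667 m·K/W
ΣR = 1.117×10^-4 + 4.612 + 0.8840 + 0.1667 = 5.663 m·K/W
Q' = ΔT/ΣR = (4.65 °C − 31.5 °C)/5.663 = -4.741 W/m
From the inner boundary to the polyurethane foam/cellular glass interface, ΣR_partial = 4.612 m·K/W.
T_interface = T_in − Q'·ΣR_partial = 4.65 °C − (-4.741)(4.612) = 26.5 °C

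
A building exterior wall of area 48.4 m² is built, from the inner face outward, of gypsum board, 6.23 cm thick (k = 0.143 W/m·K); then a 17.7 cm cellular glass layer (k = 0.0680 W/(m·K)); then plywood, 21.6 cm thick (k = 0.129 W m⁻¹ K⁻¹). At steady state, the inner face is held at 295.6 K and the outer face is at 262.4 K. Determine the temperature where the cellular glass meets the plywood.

T = 274.20 K

Series thermal resistances, inner to outer:
  R_gypsum board = L/(kA) = 0.0623/(0.143·48.4) = 0.009001 K/W
  R_cellular glass = L/(kA) = 0.177/(0.0680·48.4) = 0.05378 K/W
  R_plywood = L/(kA) = 0.216/(0.129·48.4) = 0.03460 K/W
ΣR = 0.009001 + 0.05378 + 0.03460 = 0.09738 K/W
Q = ΔT/ΣR = (295.6 K − 262.4 K)/0.09738 = 340.9 W
From the inner boundary to the cellular glass/plywood interface, ΣR_partial = 0.06278 K/W.
T_interface = T_in − Q·ΣR_partial = 295.6 K − (340.9)(0.06278) = 274.20 K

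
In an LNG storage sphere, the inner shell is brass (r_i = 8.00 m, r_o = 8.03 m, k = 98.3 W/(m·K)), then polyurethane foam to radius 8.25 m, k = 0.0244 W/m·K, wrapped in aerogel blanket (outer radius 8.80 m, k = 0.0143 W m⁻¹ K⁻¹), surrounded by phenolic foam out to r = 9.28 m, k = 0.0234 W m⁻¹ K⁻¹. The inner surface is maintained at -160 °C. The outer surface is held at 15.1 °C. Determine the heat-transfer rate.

Q = 2400 W

Series thermal resistances, inner to outer:
  R_brass = (1/8.00 − 1/8.03)/(4πk) = 4.670×10^-4/(4π·98.3) = 3.781×10^-7 K/W
  R_polyurethane foam = (1/8.03 − 1/8.25)/(4πk) = 0.003321/(4π·0.0244) = 0.01083 K/W
  R_aerogel blanket = (1/8.25 − 1/8.80)/(4πk) = 0.007576/(4π·0.0143) = 0.04216 K/W
  R_phenolic foam = (1/8.80 − 1/9.28)/(4πk) = 0.005878/(4π·0.0234) = 0.01999 K/W
ΣR = 3.781×10^-7 + 0.01083 + 0.04216 + 0.01999 = 0.07298 K/W
Q = ΔT/ΣR = (-160 °C − 15.1 °C)/0.07298 = -2400 W
(Negative Q ⇒ heat flows inward; heat gain = 2400 W.)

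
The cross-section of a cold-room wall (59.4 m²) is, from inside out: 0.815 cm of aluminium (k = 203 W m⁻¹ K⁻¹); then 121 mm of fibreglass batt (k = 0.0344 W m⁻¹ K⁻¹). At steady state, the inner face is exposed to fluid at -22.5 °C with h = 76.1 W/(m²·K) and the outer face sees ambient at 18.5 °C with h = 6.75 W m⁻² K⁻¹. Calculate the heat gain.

Resistance network (inner→outer):
  R_conv,in = 1/(hA) = 1/(76.1·59.4) = 2.212×10^-4 K/W
  R_aluminium = L/(kA) = 0.00815/(203·59.4) = 6.759×10^-7 K/W
  R_fibreglass batt = L/(kA) = 0.121/(0.0344·59.4) = 0.05922 K/W
  R_conv,out = 1/(hA) = 1/(6.75·59.4) = 0.002494 K/W
ΣR = 2.212×10^-4 + 6.759×10^-7 + 0.05922 + 0.002494 = 0.06194 K/W
Q = ΔT/ΣR = (-22.5 °C − 18.5 °C)/0.06194 = -662 W
(Negative Q ⇒ heat flows inward; heat gain = 662 W.)

Q = 662 W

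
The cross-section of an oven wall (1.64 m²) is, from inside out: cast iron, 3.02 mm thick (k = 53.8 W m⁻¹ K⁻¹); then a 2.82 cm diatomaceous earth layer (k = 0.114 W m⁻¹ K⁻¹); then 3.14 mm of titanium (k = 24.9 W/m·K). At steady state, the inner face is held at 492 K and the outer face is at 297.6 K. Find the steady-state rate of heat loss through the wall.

Q = 1290 W

Series thermal resistances, inner to outer:
  R_cast iron = L/(kA) = 0.00302/(53.8·1.64) = 3.423×10^-5 K/W
  R_diatomaceous earth = L/(kA) = 0.0282/(0.114·1.64) = 0.1508 K/W
  R_titanium = L/(kA) = 0.00314/(24.9·1.64) = 7.689×10^-5 K/W
ΣR = 3.423×10^-5 + 0.1508 + 7.689×10^-5 = 0.1509 K/W
Q = ΔT/ΣR = (492 K − 297.6 K)/0.1509 = 1290 W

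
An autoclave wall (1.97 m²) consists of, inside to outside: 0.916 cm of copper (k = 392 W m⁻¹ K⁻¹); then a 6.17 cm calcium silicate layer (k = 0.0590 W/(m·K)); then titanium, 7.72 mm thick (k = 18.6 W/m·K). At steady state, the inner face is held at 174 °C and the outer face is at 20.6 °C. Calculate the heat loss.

Series thermal resistances, inner to outer:
  R_copper = L/(kA) = 0.00916/(392·1.97) = 1.186×10^-5 K/W
  R_calcium silicate = L/(kA) = 0.0617/(0.0590·1.97) = 0.5308 K/W
  R_titanium = L/(kA) = 0.00772/(18.6·1.97) = 2.107×10^-4 K/W
ΣR = 1.186×10^-5 + 0.5308 + 2.107×10^-4 = 0.5310 K/W
Q = ΔT/ΣR = (174 °C − 20.6 °C)/0.5310 = 289 W

Q = 289 W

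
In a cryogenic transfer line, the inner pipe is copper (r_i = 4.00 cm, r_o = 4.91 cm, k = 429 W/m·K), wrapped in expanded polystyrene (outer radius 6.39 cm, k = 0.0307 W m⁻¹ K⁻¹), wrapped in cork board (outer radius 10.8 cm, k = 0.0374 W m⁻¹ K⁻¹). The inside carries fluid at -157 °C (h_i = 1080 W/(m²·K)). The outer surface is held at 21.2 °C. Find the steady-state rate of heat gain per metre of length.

Treat each layer as a resistance in series:
  R'_conv,in = 1/(2πr h) = 1/(2π·0.0400·1080) = 0.003684 m·K/W
  R'_copper = ln(0.0491/0.0400)/(2πk) = 0.2050/(2π·429) = 7.605×10^-5 m·K/W
  R'_expanded polystyrene = ln(0.0639/0.0491)/(2πk) = 0.2635/(2π·0.0307) = 1.366 m·K/W
  R'_cork board = ln(0.108/0.0639)/(2πk) = 0.5248/(2π·0.0374) = 2.233 m·K/W
ΣR = 0.003684 + 7.605×10^-5 + 1.366 + 2.233 = 3.603 m·K/W
Q' = ΔT/ΣR = (-157 °C − 21.2 °C)/3.603 = -49.5 W/m
(Negative Q' ⇒ heat flows inward; heat gain = 49.5 W/m.)

Q' = 49.5 W/m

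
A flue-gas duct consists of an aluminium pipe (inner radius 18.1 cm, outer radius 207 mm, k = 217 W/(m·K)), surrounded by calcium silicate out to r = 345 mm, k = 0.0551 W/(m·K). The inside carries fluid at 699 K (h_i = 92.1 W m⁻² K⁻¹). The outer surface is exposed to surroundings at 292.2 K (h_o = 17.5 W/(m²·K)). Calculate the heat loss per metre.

Treat each layer as a resistance in series:
  R'_conv,in = 1/(2πr h) = 1/(2π·0.181·92.1) = 0.009547 m·K/W
  R'_aluminium = ln(0.207/0.181)/(2πk) = 0.1342/(2π·217) = 9.844×10^-5 m·K/W
  R'_calcium silicate = ln(0.345/0.207)/(2πk) = 0.5108/(2π·0.0551) = 1.476 m·K/W
  R'_conv,out = 1/(2πr h) = 1/(2π·0.345·17.5) = 0.02636 m·K/W
ΣR = 0.009547 + 9.844×10^-5 + 1.476 + 0.02636 = 1.512 m·K/W
Q' = ΔT/ΣR = (699 K − 292.2 K)/1.512 = 269 W/m

Q' = 269 W/m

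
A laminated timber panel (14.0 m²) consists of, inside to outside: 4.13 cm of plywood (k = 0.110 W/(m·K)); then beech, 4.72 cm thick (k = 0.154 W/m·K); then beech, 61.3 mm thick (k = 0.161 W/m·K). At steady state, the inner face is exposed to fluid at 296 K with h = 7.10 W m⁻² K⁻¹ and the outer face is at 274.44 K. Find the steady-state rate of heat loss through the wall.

Q = 251 W

Treat each layer as a resistance in series:
  R_conv,in = 1/(hA) = 1/(7.10·14.0) = 0.01006 K/W
  R_plywood = L/(kA) = 0.0413/(0.110·14.0) = 0.02682 K/W
  R_beech = L/(kA) = 0.0472/(0.154·14.0) = 0.02189 K/W
  R_beech = L/(kA) = 0.0613/(0.161·14.0) = 0.02720 K/W
ΣR = 0.01006 + 0.02682 + 0.02189 + 0.02720 = 0.08597 K/W
Q = ΔT/ΣR = (296 K − 274.44 K)/0.08597 = 251 W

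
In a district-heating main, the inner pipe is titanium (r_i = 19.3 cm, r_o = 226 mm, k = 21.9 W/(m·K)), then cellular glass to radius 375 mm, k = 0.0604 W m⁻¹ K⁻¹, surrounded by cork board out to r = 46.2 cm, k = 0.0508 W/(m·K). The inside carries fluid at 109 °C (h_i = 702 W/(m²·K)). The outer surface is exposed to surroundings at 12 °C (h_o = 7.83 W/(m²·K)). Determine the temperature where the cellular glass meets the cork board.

Resistance network (inner→outer):
  R'_conv,in = 1/(2πr h) = 1/(2π·0.193·702) = 0.001175 m·K/W
  R'_titanium = ln(0.226/0.193)/(2πk) = 0.1578/(2π·21.9) = 0.001147 m·K/W
  R'_cellular glass = ln(0.375/0.226)/(2πk) = 0.5064/(2π·0.0604) = 1.334 m·K/W
  R'_cork board = ln(0.462/0.375)/(2πk) = 0.2086/(2π·0.0508) = 0.6537 m·K/W
  R'_conv,out = 1/(2πr h) = 1/(2π·0.462·7.83) = 0.04400 m·K/W
ΣR = 0.001175 + 0.001147 + 1.334 + 0.6537 + 0.04400 = 2.034 m·K/W
Q' = ΔT/ΣR = (109 °C − 12 °C)/2.034 = 47.69 W/m
From the inner boundary to the cellular glass/cork board interface, ΣR_partial = 1.336 m·K/W.
T_interface = T_in − Q'·ΣR_partial = 109 °C − (47.69)(1.336) = 45.3 °C

T = 45.3 °C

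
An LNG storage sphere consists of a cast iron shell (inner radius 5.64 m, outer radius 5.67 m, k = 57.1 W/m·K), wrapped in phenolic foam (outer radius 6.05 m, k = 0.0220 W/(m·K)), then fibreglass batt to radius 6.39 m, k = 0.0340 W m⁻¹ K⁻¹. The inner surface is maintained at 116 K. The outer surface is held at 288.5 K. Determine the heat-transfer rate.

Q = 2840 W

Treat each layer as a resistance in series:
  R_cast iron = (1/5.64 − 1/5.67)/(4πk) = 9.381×10^-4/(4π·57.1) = 1.307×10^-6 K/W
  R_phenolic foam = (1/5.67 − 1/6.05)/(4πk) = 0.01108/(4π·0.0220) = 0.04007 K/W
  R_fibreglass batt = (1/6.05 − 1/6.39)/(4πk) = 0.008795/(4π·0.0340) = 0.02058 K/W
ΣR = 1.307×10^-6 + 0.04007 + 0.02058 = 0.06065 K/W
Q = ΔT/ΣR = (116 K − 288.5 K)/0.06065 = -2840 W
(Negative Q ⇒ heat flows inward; heat gain = 2840 W.)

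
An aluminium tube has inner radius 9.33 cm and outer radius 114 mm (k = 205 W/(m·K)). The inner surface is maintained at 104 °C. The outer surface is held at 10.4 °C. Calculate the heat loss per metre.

Q' = 2πk·ΔT/ln(r₂/r₁) = 2π × 205 × 93.6 / ln(0.114/0.0933) = 6.02×10^5 W/m

Q' = 602 kW/m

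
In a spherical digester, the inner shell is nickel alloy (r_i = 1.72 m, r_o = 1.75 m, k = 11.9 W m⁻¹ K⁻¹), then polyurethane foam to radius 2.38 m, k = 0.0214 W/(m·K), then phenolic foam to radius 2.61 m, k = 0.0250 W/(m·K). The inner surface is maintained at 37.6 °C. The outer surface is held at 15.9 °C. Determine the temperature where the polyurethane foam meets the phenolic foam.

Resistance network (inner→outer):
  R_nickel alloy = (1/1.72 − 1/1.75)/(4πk) = 0.009967/(4π·11.9) = 6.665×10^-5 K/W
  R_polyurethane foam = (1/1.75 − 1/2.38)/(4πk) = 0.1513/(4π·0.0214) = 0.5625 K/W
  R_phenolic foam = (1/2.38 − 1/2.61)/(4πk) = 0.03703/(4π·0.0250) = 0.1179 K/W
ΣR = 6.665×10^-5 + 0.5625 + 0.1179 = 0.6805 K/W
Q = ΔT/ΣR = (37.6 °C − 15.9 °C)/0.6805 = 31.89 W
From the inner boundary to the polyurethane foam/phenolic foam interface, ΣR_partial = 0.5626 K/W.
T_interface = T_in − Q·ΣR_partial = 37.6 °C − (31.89)(0.5626) = 19.7 °C

T = 19.7 °C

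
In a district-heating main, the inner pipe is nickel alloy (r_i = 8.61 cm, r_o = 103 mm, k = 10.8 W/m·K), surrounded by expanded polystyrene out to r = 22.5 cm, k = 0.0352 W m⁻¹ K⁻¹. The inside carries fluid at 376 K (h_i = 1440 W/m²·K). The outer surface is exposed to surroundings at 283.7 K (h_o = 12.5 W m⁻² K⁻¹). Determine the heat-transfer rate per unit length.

Q' = 25.7 W/m

Series thermal resistances, inner to outer:
  R'_conv,in = 1/(2πr h) = 1/(2π·0.0861·1440) = 0.001284 m·K/W
  R'_nickel alloy = ln(0.103/0.0861)/(2πk) = 0.1792/(2π·10.8) = 0.002641 m·K/W
  R'_expanded polystyrene = ln(0.225/0.103)/(2πk) = 0.7814/(2π·0.0352) = 3.533 m·K/W
  R'_conv,out = 1/(2πr h) = 1/(2π·0.225·12.5) = 0.05659 m·K/W
ΣR = 0.001284 + 0.002641 + 3.533 + 0.05659 = 3.594 m·K/W
Q' = ΔT/ΣR = (376 K − 283.7 K)/3.594 = 25.7 W/m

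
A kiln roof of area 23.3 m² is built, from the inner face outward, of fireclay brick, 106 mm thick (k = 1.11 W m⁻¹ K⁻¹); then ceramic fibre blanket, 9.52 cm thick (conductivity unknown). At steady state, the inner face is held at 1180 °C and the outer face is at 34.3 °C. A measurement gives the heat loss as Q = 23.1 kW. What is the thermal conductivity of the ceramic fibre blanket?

k = 0.0898 W/m·K

ΣR = ΔT/Q = |1180 − 34.3|/23100 = 0.04960 K/W
Known resistances:
  R_fireclay brick = L/(kA) = 0.106/(1.11·23.3) = 0.004099 K/W
R_ceramic fibre blanket = ΣR − ΣR_known = 0.04960 − 0.004099 = 0.04550 K/W
L/(kA) = 0.04550 ⇒ k = 0.0952/(0.04550·23.3) = 0.0898 W/m·K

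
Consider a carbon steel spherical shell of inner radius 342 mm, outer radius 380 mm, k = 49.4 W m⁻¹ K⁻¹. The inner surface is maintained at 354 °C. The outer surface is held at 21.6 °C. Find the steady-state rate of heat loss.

Q = 7.06×10^5 W

Q = 4πk·ΔT/(1/r₁ − 1/r₂) = 4π × 49.4 × 332.4 / (1/0.342 − 1/0.380) = 7.06×10^5 W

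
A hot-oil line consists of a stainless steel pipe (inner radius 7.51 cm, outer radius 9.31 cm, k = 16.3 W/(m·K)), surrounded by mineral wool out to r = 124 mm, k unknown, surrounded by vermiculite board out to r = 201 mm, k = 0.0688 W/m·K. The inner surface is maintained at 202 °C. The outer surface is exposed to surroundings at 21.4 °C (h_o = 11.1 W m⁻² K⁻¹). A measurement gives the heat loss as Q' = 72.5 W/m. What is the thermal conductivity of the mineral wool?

ΣR = ΔT/Q' = |202 − 21.4|/72.5 = 2.491 m·K/W
Known resistances:
  R'_stainless steel = ln(0.0931/0.0751)/(2πk) = 0.2149/(2π·16.3) = 0.002098 m·K/W
  R'_vermiculite board = ln(0.201/0.124)/(2πk) = 0.4830/(2π·0.0688) = 1.117 m·K/W
  R'_conv,out = 1/(2πr h) = 1/(2π·0.201·11.1) = 0.07133 m·K/W
R_mineral wool = ΣR − ΣR_known = 2.491 − 1.190 = 1.301 m·K/W
ln(r₂/r₁)/(2πk) = 1.301 ⇒ k = 0.2866/(2π·1.301) = 0.0351 W/m·K

k = 0.0351 W/m·K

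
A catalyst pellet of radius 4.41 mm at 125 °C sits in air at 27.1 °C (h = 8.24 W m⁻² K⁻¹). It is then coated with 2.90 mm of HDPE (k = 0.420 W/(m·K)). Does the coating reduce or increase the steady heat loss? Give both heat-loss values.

Critical radius for a sphere: r_cr = 2k/h = 0.102 m = 10.2 cm.
Outer radius after coating: r₂ = 0.00441 + 0.00290 = 0.00731 m.
Since r₁ < r_cr and r₂ ≤ r_cr, the coating moves toward the maximum at r_cr — heat loss rises.
Bare: R = 1/(4πr₁²h) = 496.6 K/W; Q = 97.9/496.6 = 0.197 W.
Coated: R = R_cond + R_conv = 197.8 K/W; Q = 97.9/197.8 = 0.495 W.

increases: 0.197 → 0.495 W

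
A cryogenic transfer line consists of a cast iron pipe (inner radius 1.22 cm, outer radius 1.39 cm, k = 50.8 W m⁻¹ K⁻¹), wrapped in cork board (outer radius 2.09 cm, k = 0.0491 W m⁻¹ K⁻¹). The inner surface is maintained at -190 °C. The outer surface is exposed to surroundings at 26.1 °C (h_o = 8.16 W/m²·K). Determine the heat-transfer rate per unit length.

Treat each layer as a resistance in series:
  R'_cast iron = ln(0.0139/0.0122)/(2πk) = 0.1305/(2π·50.8) = 4.087×10^-4 m·K/W
  R'_cork board = ln(0.0209/0.0139)/(2πk) = 0.4079/(2π·0.0491) = 1.322 m·K/W
  R'_conv,out = 1/(2πr h) = 1/(2π·0.0209·8.16) = 0.9332 m·K/W
ΣR = 4.087×10^-4 + 1.322 + 0.9332 = 2.256 m·K/W
Q' = ΔT/ΣR = (-190 °C − 26.1 °C)/2.256 = -95.8 W/m
(Negative Q' ⇒ heat flows inward; heat gain = 95.8 W/m.)

Q' = 95.8 W/m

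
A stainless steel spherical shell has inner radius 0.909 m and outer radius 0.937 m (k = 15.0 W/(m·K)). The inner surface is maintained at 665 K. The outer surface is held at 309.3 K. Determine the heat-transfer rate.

Q = 2.04×10^6 W

Q = 4πk·ΔT/(1/r₁ − 1/r₂) = 4π × 15.0 × 355.7 / (1/0.909 − 1/0.937) = 2.04×10^6 W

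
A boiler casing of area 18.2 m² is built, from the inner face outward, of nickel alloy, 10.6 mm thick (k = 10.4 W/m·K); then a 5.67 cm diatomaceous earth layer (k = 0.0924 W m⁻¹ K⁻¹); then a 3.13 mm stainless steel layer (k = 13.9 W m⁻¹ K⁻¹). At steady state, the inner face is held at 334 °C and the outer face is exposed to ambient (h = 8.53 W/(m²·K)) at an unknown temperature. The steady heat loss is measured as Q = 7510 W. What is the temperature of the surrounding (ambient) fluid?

Sum the resistances:
  R_nickel alloy = L/(kA) = 0.0106/(10.4·18.2) = 5.600×10^-5 K/W
  R_diatomaceous earth = L/(kA) = 0.0567/(0.0924·18.2) = 0.03372 K/W
  R_stainless steel = L/(kA) = 0.00313/(13.9·18.2) = 1.237×10^-5 K/W
  R_conv,out = 1/(hA) = 1/(8.53·18.2) = 0.006441 K/W
ΣR = 0.04023 K/W
ΔT = Q·ΣR = 7510 × 0.04023 = 302.1 K
Heat flows outward, so T_out = T_in − ΔT = 334 − 302.1 = 31.9 °C

T_out = 31.9 °C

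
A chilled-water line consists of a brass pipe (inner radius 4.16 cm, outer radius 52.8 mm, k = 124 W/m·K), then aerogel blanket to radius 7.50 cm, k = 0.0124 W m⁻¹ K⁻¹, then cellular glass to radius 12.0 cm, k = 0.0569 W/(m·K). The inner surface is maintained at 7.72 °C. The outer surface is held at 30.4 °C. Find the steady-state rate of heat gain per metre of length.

Q' = 3.90 W/m

Series thermal resistances, inner to outer:
  R'_brass = ln(0.0528/0.0416)/(2πk) = 0.2384/(2π·124) = 3.060×10^-4 m·K/W
  R'_aerogel blanket = ln(0.0750/0.0528)/(2πk) = 0.3510/(2π·0.0124) = 4.505 m·K/W
  R'_cellular glass = ln(0.120/0.0750)/(2πk) = 0.4700/(2π·0.0569) = 1.315 m·K/W
ΣR = 3.060×10^-4 + 4.505 + 1.315 = 5.820 m·K/W
Q' = ΔT/ΣR = (7.72 °C − 30.4 °C)/5.820 = -3.90 W/m
(Negative Q' ⇒ heat flows inward; heat gain = 3.90 W/m.)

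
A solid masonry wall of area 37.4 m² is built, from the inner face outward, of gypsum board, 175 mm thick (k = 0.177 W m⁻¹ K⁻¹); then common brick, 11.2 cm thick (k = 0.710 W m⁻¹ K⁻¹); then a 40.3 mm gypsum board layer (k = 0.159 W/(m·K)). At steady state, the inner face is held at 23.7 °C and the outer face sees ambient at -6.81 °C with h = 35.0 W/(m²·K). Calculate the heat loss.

Series thermal resistances, inner to outer:
  R_gypsum board = L/(kA) = 0.175/(0.177·37.4) = 0.02644 K/W
  R_common brick = L/(kA) = 0.112/(0.710·37.4) = 0.004218 K/W
  R_gypsum board = L/(kA) = 0.0403/(0.159·37.4) = 0.006777 K/W
  R_conv,out = 1/(hA) = 1/(35.0·37.4) = 7.639×10^-4 K/W
ΣR = 0.02644 + 0.004218 + 0.006777 + 7.639×10^-4 = 0.03820 K/W
Q = ΔT/ΣR = (23.7 °C − -6.81 °C)/0.03820 = 799 W

Q = 799 W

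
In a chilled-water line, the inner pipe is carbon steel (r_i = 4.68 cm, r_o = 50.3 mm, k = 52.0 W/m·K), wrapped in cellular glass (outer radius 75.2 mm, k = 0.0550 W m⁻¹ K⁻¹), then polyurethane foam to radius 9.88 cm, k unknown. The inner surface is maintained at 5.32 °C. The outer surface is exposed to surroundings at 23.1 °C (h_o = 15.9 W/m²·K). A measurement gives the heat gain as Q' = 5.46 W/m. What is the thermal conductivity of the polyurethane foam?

ΣR = ΔT/Q' = |5.32 − 23.1|/5.46 = 3.256 m·K/W
Known resistances:
  R'_carbon steel = ln(0.0503/0.0468)/(2πk) = 0.07212/(2π·52.0) = 2.207×10^-4 m·K/W
  R'_cellular glass = ln(0.0752/0.0503)/(2πk) = 0.4021/(2π·0.0550) = 1.164 m·K/W
  R'_conv,out = 1/(2πr h) = 1/(2π·0.0988·15.9) = 0.1013 m·K/W
R_polyurethane foam = ΣR − ΣR_known = 3.256 − 1.266 = 1.990 m·K/W
ln(r₂/r₁)/(2πk) = 1.990 ⇒ k = 0.2729/(2π·1.990) = 0.0218 W/m·K

k = 0.0218 W/m·K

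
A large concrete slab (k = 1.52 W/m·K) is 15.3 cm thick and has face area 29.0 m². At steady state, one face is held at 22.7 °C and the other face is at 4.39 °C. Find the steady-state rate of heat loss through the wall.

Q = kA·ΔT/L = 1.52 × 29.0 × |22.7 °C − 4.39 °C| / 0.153 = 5280 W

Q = 5.28 kW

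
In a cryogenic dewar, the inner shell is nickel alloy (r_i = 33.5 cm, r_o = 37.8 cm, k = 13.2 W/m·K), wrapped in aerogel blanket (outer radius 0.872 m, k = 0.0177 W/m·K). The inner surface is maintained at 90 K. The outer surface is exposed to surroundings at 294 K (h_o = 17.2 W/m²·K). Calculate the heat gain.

Q = 30.2 W

Treat each layer as a resistance in series:
  R_nickel alloy = (1/0.335 − 1/0.378)/(4πk) = 0.3396/(4π·13.2) = 0.002047 K/W
  R_aerogel blanket = (1/0.378 − 1/0.872)/(4πk) = 1.499/(4π·0.0177) = 6.738 K/W
  R_conv,out = 1/(4πr²h) = 1/(4π·0.872²·17.2) = 0.006085 K/W
ΣR = 0.002047 + 6.738 + 0.006085 = 6.746 K/W
Q = ΔT/ΣR = (90 K − 294 K)/6.746 = -30.2 W
(Negative Q ⇒ heat flows inward; heat gain = 30.2 W.)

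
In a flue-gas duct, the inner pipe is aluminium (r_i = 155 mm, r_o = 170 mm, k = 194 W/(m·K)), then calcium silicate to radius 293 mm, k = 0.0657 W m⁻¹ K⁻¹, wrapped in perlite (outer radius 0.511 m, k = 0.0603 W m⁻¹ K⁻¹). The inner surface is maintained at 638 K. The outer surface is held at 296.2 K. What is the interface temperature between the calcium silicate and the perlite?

Treat each layer as a resistance in series:
  R'_aluminium = ln(0.170/0.155)/(2πk) = 0.09237/(2π·194) = 7.578×10^-5 m·K/W
  R'_calcium silicate = ln(0.293/0.170)/(2πk) = 0.5444/(2π·0.0657) = 1.319 m·K/W
  R'_perlite = ln(0.511/0.293)/(2πk) = 0.5562/(2π·0.0603) = 1.468 m·K/W
ΣR = 7.578×10^-5 + 1.319 + 1.468 = 2.787 m·K/W
Q' = ΔT/ΣR = (638 K − 296.2 K)/2.787 = 122.6 W/m
From the inner boundary to the calcium silicate/perlite interface, ΣR_partial = 1.319 m·K/W.
T_interface = T_in − Q'·ΣR_partial = 638 K − (122.6)(1.319) = 476 K

T = 476 K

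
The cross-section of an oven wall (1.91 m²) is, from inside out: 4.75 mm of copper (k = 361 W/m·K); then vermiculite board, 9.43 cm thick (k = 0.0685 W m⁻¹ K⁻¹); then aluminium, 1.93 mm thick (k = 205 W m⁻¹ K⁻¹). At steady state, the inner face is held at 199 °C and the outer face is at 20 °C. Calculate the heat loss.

Series thermal resistances, inner to outer:
  R_copper = L/(kA) = 0.00475/(361·1.91) = 6.889×10^-6 K/W
  R_vermiculite board = L/(kA) = 0.0943/(0.0685·1.91) = 0.7208 K/W
  R_aluminium = L/(kA) = 0.00193/(205·1.91) = 4.929×10^-6 K/W
ΣR = 6.889×10^-6 + 0.7208 + 4.929×10^-6 = 0.7208 K/W
Q = ΔT/ΣR = (199 °C − 20 °C)/0.7208 = 248 W

Q = 248 W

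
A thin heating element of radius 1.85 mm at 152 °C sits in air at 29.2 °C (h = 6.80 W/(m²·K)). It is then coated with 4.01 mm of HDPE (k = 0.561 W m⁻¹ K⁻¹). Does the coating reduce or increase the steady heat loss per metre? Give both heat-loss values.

Critical radius for a cylinder: r_cr = k/h = 0.0825 m = 8.25 cm.
Outer radius after coating: r₂ = 0.00185 + 0.00401 = 0.00586 m.
Since r₁ < r_cr and r₂ ≤ r_cr, the coating moves toward the maximum at r_cr — heat loss rises.
Bare: R = 1/(2πr₁h) = 12.65 m·K/W; Q = 122.8/12.65 = 9.71 W/m.
Coated: R = R_cond + R_conv = 4.321 m·K/W; Q = 122.8/4.321 = 28.4 W/m.

increases: 9.71 → 28.4 W/m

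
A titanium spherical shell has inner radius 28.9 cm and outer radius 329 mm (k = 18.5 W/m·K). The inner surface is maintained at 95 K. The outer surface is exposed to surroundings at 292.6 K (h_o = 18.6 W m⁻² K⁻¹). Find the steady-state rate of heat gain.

Resistance network (inner→outer):
  R_titanium = (1/0.289 − 1/0.329)/(4πk) = 0.4207/(4π·18.5) = 0.001810 K/W
  R_conv,out = 1/(4πr²h) = 1/(4π·0.329²·18.6) = 0.03953 K/W
ΣR = 0.001810 + 0.03953 = 0.04134 K/W
Q = ΔT/ΣR = (95 K − 292.6 K)/0.04134 = -4780 W
(Negative Q ⇒ heat flows inward; heat gain = 4780 W.)

Q = 4.78 kW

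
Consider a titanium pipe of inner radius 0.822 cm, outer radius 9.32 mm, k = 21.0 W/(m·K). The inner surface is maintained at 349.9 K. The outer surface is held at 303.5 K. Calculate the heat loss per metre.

Q' = 48.7 kW/m

Q' = 2πk·ΔT/ln(r₂/r₁) = 2π × 21.0 × 46.4 / ln(0.00932/0.00822) = 48700 W/m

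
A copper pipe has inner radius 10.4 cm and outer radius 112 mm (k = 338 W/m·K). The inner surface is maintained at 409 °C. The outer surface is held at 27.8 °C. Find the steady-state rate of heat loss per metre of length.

Q' = 2πk·ΔT/ln(r₂/r₁) = 2π × 338 × 381.2 / ln(0.112/0.104) = 1.09×10^7 W/m

Q' = 10900 kW/m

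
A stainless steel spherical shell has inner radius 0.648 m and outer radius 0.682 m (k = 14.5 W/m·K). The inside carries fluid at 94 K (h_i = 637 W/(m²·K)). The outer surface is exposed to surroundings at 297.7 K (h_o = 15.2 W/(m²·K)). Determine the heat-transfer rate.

Q = 17.0 kW

Resistance network (inner→outer):
  R_conv,in = 1/(4πr²h) = 1/(4π·0.648²·637) = 2.975×10^-4 K/W
  R_stainless steel = (1/0.648 − 1/0.682)/(4πk) = 0.07693/(4π·14.5) = 4.222×10^-4 K/W
  R_conv,out = 1/(4πr²h) = 1/(4π·0.682²·15.2) = 0.01126 K/W
ΣR = 2.975×10^-4 + 4.222×10^-4 + 0.01126 = 0.01198 K/W
Q = ΔT/ΣR = (94 K − 297.7 K)/0.01198 = -17000 W
(Negative Q ⇒ heat flows inward; heat gain = 17000 W.)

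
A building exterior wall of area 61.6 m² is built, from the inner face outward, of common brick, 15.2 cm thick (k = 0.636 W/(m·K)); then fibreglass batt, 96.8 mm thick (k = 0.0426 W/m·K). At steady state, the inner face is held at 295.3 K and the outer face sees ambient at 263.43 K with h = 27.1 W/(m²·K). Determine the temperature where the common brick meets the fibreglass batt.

Series thermal resistances, inner to outer:
  R_common brick = L/(kA) = 0.152/(0.636·61.6) = 0.003880 K/W
  R_fibreglass batt = L/(kA) = 0.0968/(0.0426·61.6) = 0.03689 K/W
  R_conv,out = 1/(hA) = 1/(27.1·61.6) = 5.990×10^-4 K/W
ΣR = 0.003880 + 0.03689 + 5.990×10^-4 = 0.04137 K/W
Q = ΔT/ΣR = (295.3 K − 263.43 K)/0.04137 = 770.4 W
From the inner boundary to the common brick/fibreglass batt interface, ΣR_partial = 0.003880 K/W.
T_interface = T_in − Q·ΣR_partial = 295.3 K − (770.4)(0.003880) = 292.3 K

T = 292.3 K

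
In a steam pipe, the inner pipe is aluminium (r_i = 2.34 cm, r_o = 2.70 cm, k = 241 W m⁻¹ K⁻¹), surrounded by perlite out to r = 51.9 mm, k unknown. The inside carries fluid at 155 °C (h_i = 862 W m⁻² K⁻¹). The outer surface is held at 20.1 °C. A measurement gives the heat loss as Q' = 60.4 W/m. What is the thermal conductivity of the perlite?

ΣR = ΔT/Q' = |155 − 20.1|/60.4 = 2.233 m·K/W
Known resistances:
  R'_conv,in = 1/(2πr h) = 1/(2π·0.0234·862) = 0.007890 m·K/W
  R'_aluminium = ln(0.0270/0.0234)/(2πk) = 0.1431/(2π·241) = 9.450×10^-5 m·K/W
R_perlite = ΣR − ΣR_known = 2.233 − 0.007985 = 2.225 m·K/W
ln(r₂/r₁)/(2πk) = 2.225 ⇒ k = 0.6535/(2π·2.225) = 0.0467 W/m·K

k = 0.0467 W/m·K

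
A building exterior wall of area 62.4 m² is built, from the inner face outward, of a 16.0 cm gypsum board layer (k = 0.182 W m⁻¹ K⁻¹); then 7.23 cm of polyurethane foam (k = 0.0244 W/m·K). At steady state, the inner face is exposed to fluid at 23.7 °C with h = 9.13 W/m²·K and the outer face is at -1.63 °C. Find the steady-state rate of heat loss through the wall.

Series thermal resistances, inner to outer:
  R_conv,in = 1/(hA) = 1/(9.13·62.4) = 0.001755 K/W
  R_gypsum board = L/(kA) = 0.160/(0.182·62.4) = 0.01409 K/W
  R_polyurethane foam = L/(kA) = 0.0723/(0.0244·62.4) = 0.04749 K/W
ΣR = 0.001755 + 0.01409 + 0.04749 = 0.06334 K/W
Q = ΔT/ΣR = (23.7 °C − -1.63 °C)/0.06334 = 400 W

Q = 400 W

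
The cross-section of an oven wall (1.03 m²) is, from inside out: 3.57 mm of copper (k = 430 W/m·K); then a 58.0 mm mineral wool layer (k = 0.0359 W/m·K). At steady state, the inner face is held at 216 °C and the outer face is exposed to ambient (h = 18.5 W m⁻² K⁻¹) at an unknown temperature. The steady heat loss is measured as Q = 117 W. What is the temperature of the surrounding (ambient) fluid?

T_out = 26.3 °C

Series resistances:
  R_copper = L/(kA) = 0.00357/(430·1.03) = 8.061×10^-6 K/W
  R_mineral wool = L/(kA) = 0.0580/(0.0359·1.03) = 1.569 K/W
  R_conv,out = 1/(hA) = 1/(18.5·1.03) = 0.05248 K/W
ΣR = 1.621 K/W
ΔT = Q·ΣR = 117 × 1.621 = 189.7 K
Heat flows outward, so T_out = T_in − ΔT = 216 − 189.7 = 26.3 °C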